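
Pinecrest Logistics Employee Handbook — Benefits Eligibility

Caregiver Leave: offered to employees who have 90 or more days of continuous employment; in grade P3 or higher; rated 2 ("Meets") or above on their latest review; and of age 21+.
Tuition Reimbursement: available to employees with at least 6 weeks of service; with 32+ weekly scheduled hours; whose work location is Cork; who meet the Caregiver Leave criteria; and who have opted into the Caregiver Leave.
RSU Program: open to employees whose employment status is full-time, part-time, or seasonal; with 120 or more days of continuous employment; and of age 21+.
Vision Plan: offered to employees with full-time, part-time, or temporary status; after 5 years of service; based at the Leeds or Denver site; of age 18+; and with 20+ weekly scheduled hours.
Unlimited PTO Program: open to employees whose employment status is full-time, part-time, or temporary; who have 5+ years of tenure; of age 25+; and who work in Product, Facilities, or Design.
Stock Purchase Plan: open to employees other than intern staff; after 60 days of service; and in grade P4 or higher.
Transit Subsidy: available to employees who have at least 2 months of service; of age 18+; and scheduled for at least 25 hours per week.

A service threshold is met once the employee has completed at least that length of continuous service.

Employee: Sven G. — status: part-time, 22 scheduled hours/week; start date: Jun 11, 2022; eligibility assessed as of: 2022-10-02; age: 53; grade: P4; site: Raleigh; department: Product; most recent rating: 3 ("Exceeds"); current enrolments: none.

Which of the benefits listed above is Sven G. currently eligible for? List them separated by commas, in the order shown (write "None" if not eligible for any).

Caregiver Leave, Stock Purchase Plan

Service from Jun 11, 2022 to 2022-10-02: 113 days.
Caregiver Leave — service 113 days ≥ 90 days ✓; grade P4 ≥ P3 ✓; rating 3 ≥ 2 ✓; age 53 ≥ 21 ✓ → eligible.
Tuition Reimbursement — service 113 days ≥ 6 weeks (≈42 days) ✓; 22 hrs/wk < 32 ✗ → not eligible.
RSU Program — status part-time ✓; service 113 days < 120 days ✗ → not eligible.
Vision Plan — status part-time ✓; service 113 days < 5 years (≈1825 days) ✗ → not eligible.
Unlimited PTO Program — status part-time ✓; service 113 days < 5 years (≈1825 days) ✗ → not eligible.
Stock Purchase Plan — status part-time ✓ (not excluded); service 113 days ≥ 60 days ✓; grade P4 ≥ P4 ✓ → eligible.
Transit Subsidy — service 113 days ≥ 2 months (≈60 days) ✓; age 53 ≥ 18 ✓; 22 hrs/wk < 25 ✗ → not eligible.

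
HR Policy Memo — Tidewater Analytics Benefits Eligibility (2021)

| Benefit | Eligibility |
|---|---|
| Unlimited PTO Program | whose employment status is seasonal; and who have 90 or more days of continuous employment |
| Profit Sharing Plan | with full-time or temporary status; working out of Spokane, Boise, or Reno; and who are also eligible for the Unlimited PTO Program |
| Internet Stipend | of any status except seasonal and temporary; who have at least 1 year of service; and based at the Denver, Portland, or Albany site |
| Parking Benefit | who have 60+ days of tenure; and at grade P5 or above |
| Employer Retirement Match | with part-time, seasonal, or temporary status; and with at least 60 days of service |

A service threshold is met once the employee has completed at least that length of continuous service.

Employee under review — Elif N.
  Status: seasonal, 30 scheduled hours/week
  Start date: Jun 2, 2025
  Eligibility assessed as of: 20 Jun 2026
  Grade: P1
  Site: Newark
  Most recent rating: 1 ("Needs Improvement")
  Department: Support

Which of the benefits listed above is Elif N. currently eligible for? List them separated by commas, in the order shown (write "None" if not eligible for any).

Service from Jun 2, 2025 to 20 Jun 2026: 383 days.
Unlimited PTO Program — status seasonal ✓; service 383 days ≥ 90 days ✓ → eligible.
Profit Sharing Plan — status seasonal ✗ (requires full-time or temporary) → not eligible.
Internet Stipend — status seasonal ✗ (excluded) → not eligible.
Parking Benefit — service 383 days ≥ 60 days ✓; grade P1 < P5 ✗ → not eligible.
Employer Retirement Match — status seasonal ✓; service 383 days ≥ 60 days ✓ → eligible.

Unlimited PTO Program, Employer Retirement Match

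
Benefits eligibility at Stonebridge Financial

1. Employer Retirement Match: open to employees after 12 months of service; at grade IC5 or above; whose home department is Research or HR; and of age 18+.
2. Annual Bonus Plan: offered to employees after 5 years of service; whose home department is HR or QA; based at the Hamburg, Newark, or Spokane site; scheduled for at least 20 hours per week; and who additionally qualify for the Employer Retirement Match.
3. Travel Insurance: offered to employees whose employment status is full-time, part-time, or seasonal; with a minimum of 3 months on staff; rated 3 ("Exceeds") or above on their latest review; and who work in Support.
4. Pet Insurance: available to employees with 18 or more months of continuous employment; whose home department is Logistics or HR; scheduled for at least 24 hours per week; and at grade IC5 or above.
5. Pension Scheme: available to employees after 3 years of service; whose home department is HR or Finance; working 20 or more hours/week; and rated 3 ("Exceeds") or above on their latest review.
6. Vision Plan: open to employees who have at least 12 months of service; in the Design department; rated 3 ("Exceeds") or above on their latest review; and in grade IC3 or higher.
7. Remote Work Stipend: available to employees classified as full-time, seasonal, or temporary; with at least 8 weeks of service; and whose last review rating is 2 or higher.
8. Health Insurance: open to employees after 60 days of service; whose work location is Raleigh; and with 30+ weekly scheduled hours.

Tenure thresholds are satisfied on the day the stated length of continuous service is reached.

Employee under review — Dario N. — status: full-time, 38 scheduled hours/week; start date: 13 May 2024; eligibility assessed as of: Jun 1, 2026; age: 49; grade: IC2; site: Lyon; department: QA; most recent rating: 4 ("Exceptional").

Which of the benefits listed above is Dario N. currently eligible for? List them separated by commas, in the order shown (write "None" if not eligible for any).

Service from 13 May 2024 to Jun 1, 2026: 749 days.
Employer Retirement Match — service 749 days ≥ 12 months (≈360 days) ✓; grade IC2 < IC5 ✗ → not eligible.
Annual Bonus Plan — service 749 days < 5 years (≈1825 days) ✗ → not eligible.
Travel Insurance — status full-time ✓; service 749 days ≥ 3 months (≈90 days) ✓; rating 4 ≥ 3 ✓; dept QA ✗ → not eligible.
Pet Insurance — service 749 days ≥ 18 months (≈540 days) ✓; dept QA ✗ → not eligible.
Pension Scheme — service 749 days < 3 years (≈1095 days) ✗ → not eligible.
Vision Plan — service 749 days ≥ 12 months (≈360 days) ✓; dept QA ✗ → not eligible.
Remote Work Stipend — status full-time ✓; service 749 days ≥ 8 weeks (≈56 days) ✓; rating 4 ≥ 2 ✓ → eligible.
Health Insurance — service 749 days ≥ 60 days ✓; site Lyon ✗ (not Raleigh) → not eligible.

Remote Work Stipend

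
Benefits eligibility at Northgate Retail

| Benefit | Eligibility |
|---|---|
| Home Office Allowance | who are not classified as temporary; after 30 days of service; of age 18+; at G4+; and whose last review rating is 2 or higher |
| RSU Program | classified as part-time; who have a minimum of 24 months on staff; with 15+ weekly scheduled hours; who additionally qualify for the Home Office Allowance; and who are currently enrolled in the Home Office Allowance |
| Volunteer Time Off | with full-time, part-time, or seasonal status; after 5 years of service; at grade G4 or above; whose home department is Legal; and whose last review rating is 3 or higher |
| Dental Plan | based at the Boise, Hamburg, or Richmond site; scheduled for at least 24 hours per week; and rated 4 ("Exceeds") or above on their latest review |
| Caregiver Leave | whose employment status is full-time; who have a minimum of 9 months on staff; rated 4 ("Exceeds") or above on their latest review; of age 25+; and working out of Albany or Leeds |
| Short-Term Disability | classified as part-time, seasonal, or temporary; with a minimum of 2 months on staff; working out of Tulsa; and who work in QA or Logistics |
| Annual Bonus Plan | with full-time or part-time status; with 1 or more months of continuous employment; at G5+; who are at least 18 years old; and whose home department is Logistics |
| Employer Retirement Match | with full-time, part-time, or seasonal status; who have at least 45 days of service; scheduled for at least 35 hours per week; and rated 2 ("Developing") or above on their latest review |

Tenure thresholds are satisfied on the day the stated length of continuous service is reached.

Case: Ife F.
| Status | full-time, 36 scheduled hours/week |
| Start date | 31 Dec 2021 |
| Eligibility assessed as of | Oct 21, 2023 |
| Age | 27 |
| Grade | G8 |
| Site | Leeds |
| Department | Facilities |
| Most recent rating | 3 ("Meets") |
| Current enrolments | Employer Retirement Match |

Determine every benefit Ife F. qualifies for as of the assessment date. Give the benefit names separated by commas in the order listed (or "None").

Home Office Allowance, Employer Retirement Match

Service from 31 Dec 2021 to Oct 21, 2023: 659 days.
Home Office Allowance — status full-time ✓ (not excluded); service 659 days ≥ 30 days ✓; age 27 ≥ 18 ✓; grade G8 ≥ G4 ✓; rating 3 ≥ 2 ✓ → eligible.
RSU Program — status full-time ✗ (requires part-time) → not eligible.
Volunteer Time Off — status full-time ✓; service 659 days < 5 years (≈1825 days) ✗ → not eligible.
Dental Plan — site Leeds ✗ (not Boise, Hamburg, or Richmond) → not eligible.
Caregiver Leave — status full-time ✓; service 659 days ≥ 9 months (≈270 days) ✓; rating 3 < 4 ✗ → not eligible.
Short-Term Disability — status full-time ✗ (requires part-time, seasonal, or temporary) → not eligible.
Annual Bonus Plan — status full-time ✓; service 659 days ≥ 1 month (≈30 days) ✓; grade G8 ≥ G5 ✓; age 27 ≥ 18 ✓; dept Facilities ✗ → not eligible.
Employer Retirement Match — status full-time ✓; service 659 days ≥ 45 days ✓; 36 hrs/wk ≥ 35 ✓; rating 3 ≥ 2 ✓ → eligible.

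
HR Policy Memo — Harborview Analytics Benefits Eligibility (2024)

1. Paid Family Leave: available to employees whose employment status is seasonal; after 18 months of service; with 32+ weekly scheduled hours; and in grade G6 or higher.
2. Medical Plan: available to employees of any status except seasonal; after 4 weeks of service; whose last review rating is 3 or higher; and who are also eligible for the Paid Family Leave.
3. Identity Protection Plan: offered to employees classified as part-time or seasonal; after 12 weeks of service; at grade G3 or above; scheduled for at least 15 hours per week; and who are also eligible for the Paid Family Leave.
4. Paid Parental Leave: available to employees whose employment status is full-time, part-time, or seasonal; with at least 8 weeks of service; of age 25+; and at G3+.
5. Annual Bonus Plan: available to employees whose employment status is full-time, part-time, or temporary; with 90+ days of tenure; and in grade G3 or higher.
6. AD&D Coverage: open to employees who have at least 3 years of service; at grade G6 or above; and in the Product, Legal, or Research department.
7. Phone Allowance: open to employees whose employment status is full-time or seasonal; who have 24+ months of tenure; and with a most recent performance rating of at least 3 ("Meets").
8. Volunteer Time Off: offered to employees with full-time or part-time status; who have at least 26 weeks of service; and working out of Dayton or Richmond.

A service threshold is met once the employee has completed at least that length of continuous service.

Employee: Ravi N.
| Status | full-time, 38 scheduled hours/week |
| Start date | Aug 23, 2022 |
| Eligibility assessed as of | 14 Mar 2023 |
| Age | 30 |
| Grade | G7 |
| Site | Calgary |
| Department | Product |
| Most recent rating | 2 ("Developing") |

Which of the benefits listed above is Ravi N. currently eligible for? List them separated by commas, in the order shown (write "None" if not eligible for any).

Service from Aug 23, 2022 to 14 Mar 2023: 203 days.
Paid Family Leave — status full-time ✗ (requires seasonal) → not eligible.
Medical Plan — status full-time ✓ (not excluded); service 203 days ≥ 4 weeks (≈28 days) ✓; rating 2 < 3 ✗ → not eligible.
Identity Protection Plan — status full-time ✗ (requires part-time or seasonal) → not eligible.
Paid Parental Leave — status full-time ✓; service 203 days ≥ 8 weeks (≈56 days) ✓; age 30 ≥ 25 ✓; grade G7 ≥ G3 ✓ → eligible.
Annual Bonus Plan — status full-time ✓; service 203 days ≥ 90 days ✓; grade G7 ≥ G3 ✓ → eligible.
AD&D Coverage — service 203 days < 3 years (≈1095 days) ✗ → not eligible.
Phone Allowance — status full-time ✓; service 203 days < 24 months (≈720 days) ✗ → not eligible.
Volunteer Time Off — status full-time ✓; service 203 days ≥ 26 weeks (≈182 days) ✓; site Calgary ✗ (not Dayton or Richmond) → not eligible.

Paid Parental Leave, Annual Bonus Plan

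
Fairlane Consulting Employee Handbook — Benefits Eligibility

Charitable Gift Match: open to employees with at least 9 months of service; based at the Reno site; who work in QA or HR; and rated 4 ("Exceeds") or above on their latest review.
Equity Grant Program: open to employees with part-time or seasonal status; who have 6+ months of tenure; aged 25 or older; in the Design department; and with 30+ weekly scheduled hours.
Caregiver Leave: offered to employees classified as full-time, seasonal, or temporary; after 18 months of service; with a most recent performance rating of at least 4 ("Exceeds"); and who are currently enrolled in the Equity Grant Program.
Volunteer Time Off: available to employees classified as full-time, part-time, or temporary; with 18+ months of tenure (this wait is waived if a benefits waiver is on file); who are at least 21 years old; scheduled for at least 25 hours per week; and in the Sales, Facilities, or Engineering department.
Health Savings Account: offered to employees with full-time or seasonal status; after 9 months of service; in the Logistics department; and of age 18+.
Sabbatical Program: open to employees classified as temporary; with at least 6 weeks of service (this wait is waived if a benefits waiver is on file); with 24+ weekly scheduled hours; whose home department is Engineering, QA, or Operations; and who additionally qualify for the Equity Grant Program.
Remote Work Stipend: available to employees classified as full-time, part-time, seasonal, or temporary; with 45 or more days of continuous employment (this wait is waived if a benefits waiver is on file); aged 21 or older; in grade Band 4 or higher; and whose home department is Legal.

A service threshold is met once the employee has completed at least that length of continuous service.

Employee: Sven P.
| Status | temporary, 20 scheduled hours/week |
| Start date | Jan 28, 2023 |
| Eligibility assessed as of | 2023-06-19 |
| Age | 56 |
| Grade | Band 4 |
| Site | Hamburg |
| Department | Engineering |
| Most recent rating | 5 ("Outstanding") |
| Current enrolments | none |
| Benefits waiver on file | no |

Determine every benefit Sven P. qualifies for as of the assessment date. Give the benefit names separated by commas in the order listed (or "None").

None

Service from Jan 28, 2023 to 2023-06-19: 142 days.
Charitable Gift Match — service 142 days < 9 months (≈270 days) ✗ → not eligible.
Equity Grant Program — status temporary ✗ (requires part-time or seasonal) → not eligible.
Caregiver Leave — status temporary ✓; service 142 days < 18 months (≈540 days) ✗ → not eligible.
Volunteer Time Off — status temporary ✓; no waiver, service 142 days < 18 months (≈540 days) ✗ → not eligible.
Health Savings Account — status temporary ✗ (requires full-time or seasonal) → not eligible.
Sabbatical Program — status temporary ✓; no waiver, service 142 days ≥ 6 weeks (≈42 days) ✓; 20 hrs/wk < 24 ✗ → not eligible.
Remote Work Stipend — status temporary ✓; no waiver, service 142 days ≥ 45 days ✓; age 56 ≥ 21 ✓; grade Band 4 ≥ Band 4 ✓; dept Engineering ✗ → not eligible.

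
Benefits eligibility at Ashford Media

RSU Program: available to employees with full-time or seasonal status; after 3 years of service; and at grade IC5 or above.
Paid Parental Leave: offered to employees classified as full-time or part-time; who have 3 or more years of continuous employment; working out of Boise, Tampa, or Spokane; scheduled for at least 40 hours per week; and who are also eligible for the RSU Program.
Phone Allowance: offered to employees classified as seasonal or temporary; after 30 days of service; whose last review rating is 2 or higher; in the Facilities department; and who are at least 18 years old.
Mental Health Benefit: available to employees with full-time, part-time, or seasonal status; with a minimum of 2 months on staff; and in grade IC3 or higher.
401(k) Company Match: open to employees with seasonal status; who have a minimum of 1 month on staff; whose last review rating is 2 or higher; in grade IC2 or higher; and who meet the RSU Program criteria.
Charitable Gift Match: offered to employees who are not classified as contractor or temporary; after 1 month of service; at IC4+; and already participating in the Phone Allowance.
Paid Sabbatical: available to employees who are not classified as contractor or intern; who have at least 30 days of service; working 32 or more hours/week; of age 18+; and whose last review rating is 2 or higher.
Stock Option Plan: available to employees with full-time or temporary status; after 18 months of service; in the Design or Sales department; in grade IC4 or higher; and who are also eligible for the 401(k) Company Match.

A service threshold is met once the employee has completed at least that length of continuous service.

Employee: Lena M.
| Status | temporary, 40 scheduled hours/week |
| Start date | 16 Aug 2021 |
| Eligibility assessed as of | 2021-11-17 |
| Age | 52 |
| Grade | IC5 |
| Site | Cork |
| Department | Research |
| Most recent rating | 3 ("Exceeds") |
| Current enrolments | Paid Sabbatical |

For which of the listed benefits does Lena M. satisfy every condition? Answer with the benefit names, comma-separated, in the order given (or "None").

Service from 16 Aug 2021 to 2021-11-17: 93 days.
RSU Program — status temporary ✗ (requires full-time or seasonal) → not eligible.
Paid Parental Leave — status temporary ✗ (requires full-time or part-time) → not eligible.
Phone Allowance — status temporary ✓; service 93 days ≥ 30 days ✓; rating 3 ≥ 2 ✓; dept Research ✗ → not eligible.
Mental Health Benefit — status temporary ✗ (requires full-time, part-time, or seasonal) → not eligible.
401(k) Company Match — status temporary ✗ (requires seasonal) → not eligible.
Charitable Gift Match — status temporary ✗ (excluded) → not eligible.
Paid Sabbatical — status temporary ✓ (not excluded); service 93 days ≥ 30 days ✓; 40 hrs/wk ≥ 32 ✓; age 52 ≥ 18 ✓; rating 3 ≥ 2 ✓ → eligible.
Stock Option Plan — status temporary ✓; service 93 days < 18 months (≈540 days) ✗ → not eligible.

Paid Sabbatical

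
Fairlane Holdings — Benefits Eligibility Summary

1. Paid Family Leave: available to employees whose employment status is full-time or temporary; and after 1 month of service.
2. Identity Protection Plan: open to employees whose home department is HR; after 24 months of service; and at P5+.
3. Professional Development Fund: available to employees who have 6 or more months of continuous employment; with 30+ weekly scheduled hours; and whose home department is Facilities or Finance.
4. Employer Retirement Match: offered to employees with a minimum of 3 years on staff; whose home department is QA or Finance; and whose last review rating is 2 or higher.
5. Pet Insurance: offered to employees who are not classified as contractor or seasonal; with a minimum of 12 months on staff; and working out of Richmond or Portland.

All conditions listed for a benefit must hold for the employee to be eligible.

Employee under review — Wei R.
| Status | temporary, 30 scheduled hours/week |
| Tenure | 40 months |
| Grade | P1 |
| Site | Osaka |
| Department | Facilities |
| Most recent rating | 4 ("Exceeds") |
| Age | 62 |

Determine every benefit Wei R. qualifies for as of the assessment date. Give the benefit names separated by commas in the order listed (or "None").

Paid Family Leave, Professional Development Fund

Paid Family Leave — status temporary ✓; service 40 months ≥ 1 month ✓ → eligible.
Identity Protection Plan — dept Facilities ✗ → not eligible.
Professional Development Fund — service 40 months ≥ 6 months ✓; 30 hrs/wk ≥ 30 ✓; dept Facilities ✓ → eligible.
Employer Retirement Match — service 40 months ≥ 3 years (≈1095 days) ✓; dept Facilities ✗ → not eligible.
Pet Insurance — status temporary ✓ (not excluded); service 40 months ≥ 12 months ✓; site Osaka ✗ (not Richmond or Portland) → not eligible.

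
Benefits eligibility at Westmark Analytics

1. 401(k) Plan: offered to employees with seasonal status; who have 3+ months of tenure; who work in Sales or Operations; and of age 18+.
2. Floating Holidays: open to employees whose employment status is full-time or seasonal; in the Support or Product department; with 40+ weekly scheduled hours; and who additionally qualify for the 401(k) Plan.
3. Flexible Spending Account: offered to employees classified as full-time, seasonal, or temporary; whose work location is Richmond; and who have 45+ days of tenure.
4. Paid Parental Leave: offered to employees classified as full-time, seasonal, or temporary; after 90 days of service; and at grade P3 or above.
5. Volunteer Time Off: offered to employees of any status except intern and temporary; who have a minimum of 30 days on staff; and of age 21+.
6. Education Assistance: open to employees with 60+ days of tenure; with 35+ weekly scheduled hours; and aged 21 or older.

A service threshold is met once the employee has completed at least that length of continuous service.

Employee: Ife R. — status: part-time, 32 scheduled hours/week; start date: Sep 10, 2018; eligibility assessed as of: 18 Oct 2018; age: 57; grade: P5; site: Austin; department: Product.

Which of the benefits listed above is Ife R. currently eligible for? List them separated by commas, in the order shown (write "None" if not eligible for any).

Volunteer Time Off

Service from Sep 10, 2018 to 18 Oct 2018: 38 days.
401(k) Plan — status part-time ✗ (requires seasonal) → not eligible.
Floating Holidays — status part-time ✗ (requires full-time or seasonal) → not eligible.
Flexible Spending Account — status part-time ✗ (requires full-time, seasonal, or temporary) → not eligible.
Paid Parental Leave — status part-time ✗ (requires full-time, seasonal, or temporary) → not eligible.
Volunteer Time Off — status part-time ✓ (not excluded); service 38 days ≥ 30 days ✓; age 57 ≥ 21 ✓ → eligible.
Education Assistance — service 38 days < 60 days ✗ → not eligible.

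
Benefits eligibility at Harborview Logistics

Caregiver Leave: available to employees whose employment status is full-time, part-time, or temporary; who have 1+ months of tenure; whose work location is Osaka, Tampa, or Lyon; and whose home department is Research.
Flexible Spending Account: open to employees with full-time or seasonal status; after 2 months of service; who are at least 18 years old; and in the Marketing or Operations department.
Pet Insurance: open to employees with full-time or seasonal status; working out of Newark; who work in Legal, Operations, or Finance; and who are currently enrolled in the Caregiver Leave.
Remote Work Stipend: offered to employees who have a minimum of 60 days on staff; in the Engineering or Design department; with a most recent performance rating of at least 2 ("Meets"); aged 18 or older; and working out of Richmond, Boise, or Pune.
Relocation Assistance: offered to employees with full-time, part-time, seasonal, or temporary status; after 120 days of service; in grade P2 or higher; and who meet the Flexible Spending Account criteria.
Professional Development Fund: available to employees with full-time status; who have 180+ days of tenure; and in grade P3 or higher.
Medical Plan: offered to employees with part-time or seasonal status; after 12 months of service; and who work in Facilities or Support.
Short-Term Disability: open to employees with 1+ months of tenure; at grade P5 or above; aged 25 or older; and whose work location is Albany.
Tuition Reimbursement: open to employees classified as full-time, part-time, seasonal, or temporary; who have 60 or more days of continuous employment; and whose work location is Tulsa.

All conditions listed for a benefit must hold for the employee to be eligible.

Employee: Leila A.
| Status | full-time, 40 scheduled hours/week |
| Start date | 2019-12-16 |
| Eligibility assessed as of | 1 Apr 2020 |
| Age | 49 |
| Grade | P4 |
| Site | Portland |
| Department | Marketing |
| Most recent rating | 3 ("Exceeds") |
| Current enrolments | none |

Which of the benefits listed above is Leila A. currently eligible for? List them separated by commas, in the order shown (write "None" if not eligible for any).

Service from 2019-12-16 to 1 Apr 2020: 107 days.
Caregiver Leave — status full-time ✓; service 107 days ≥ 1 month (≈30 days) ✓; site Portland ✗ (not Osaka, Tampa, or Lyon) → not eligible.
Flexible Spending Account — status full-time ✓; service 107 days ≥ 2 months (≈60 days) ✓; age 49 ≥ 18 ✓; dept Marketing ✓ → eligible.
Pet Insurance — status full-time ✓; site Portland ✗ (not Newark) → not eligible.
Remote Work Stipend — service 107 days ≥ 60 days ✓; dept Marketing ✗ → not eligible.
Relocation Assistance — status full-time ✓; service 107 days < 120 days ✗ → not eligible.
Professional Development Fund — status full-time ✓; service 107 days < 180 days ✗ → not eligible.
Medical Plan — status full-time ✗ (requires part-time or seasonal) → not eligible.
Short-Term Disability — service 107 days ≥ 1 month (≈30 days) ✓; grade P4 < P5 ✗ → not eligible.
Tuition Reimbursement — status full-time ✓; service 107 days ≥ 60 days ✓; site Portland ✗ (not Tulsa) → not eligible.

Flexible Spending Account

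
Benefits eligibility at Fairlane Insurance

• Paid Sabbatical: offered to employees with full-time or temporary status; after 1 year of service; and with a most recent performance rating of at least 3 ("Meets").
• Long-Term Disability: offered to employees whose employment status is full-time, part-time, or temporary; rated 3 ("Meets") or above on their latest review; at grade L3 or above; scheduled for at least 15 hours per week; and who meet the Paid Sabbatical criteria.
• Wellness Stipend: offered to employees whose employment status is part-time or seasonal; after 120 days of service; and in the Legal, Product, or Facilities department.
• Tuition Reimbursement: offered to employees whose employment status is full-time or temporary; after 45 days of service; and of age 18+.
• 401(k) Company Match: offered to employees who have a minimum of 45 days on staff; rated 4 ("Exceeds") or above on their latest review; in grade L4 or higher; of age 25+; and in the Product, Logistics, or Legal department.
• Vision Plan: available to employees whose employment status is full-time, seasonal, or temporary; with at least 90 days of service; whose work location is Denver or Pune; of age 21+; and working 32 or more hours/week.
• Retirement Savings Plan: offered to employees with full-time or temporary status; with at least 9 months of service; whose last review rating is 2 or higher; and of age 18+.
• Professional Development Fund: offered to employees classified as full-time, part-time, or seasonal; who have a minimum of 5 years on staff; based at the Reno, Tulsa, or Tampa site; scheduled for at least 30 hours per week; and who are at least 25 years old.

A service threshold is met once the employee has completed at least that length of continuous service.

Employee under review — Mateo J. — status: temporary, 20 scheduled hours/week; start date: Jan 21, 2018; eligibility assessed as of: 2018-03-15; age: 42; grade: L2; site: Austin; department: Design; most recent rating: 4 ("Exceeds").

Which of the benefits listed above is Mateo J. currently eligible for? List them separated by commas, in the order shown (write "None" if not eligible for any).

Tuition Reimbursement

Service from Jan 21, 2018 to 2018-03-15: 53 days.
Paid Sabbatical — status temporary ✓; service 53 days < 1 year (≈365 days) ✗ → not eligible.
Long-Term Disability — status temporary ✓; rating 4 ≥ 3 ✓; grade L2 < L3 ✗ → not eligible.
Wellness Stipend — status temporary ✗ (requires part-time or seasonal) → not eligible.
Tuition Reimbursement — status temporary ✓; service 53 days ≥ 45 days ✓; age 42 ≥ 18 ✓ → eligible.
401(k) Company Match — service 53 days ≥ 45 days ✓; rating 4 ≥ 4 ✓; grade L2 < L4 ✗ → not eligible.
Vision Plan — status temporary ✓; service 53 days < 90 days ✗ → not eligible.
Retirement Savings Plan — status temporary ✓; service 53 days < 9 months (≈270 days) ✗ → not eligible.
Professional Development Fund — status temporary ✗ (requires full-time, part-time, or seasonal) → not eligible.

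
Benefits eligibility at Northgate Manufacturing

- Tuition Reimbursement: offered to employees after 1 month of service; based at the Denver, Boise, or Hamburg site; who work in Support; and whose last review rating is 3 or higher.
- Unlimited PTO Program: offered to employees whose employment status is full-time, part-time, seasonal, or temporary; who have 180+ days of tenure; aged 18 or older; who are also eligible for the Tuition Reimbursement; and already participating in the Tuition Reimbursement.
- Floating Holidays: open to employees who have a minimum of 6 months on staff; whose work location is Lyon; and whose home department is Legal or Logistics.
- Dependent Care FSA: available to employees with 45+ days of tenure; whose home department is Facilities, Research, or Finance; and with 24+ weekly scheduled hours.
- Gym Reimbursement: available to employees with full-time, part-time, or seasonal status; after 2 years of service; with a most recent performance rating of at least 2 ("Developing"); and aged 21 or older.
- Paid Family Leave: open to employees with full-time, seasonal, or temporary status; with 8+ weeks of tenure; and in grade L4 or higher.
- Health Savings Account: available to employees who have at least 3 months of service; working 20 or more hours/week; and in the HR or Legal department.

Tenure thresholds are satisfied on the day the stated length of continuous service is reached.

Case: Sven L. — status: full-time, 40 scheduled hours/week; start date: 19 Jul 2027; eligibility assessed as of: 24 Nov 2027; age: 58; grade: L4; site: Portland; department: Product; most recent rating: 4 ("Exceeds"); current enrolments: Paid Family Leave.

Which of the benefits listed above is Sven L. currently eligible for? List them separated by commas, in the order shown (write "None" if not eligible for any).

Service from 19 Jul 2027 to 24 Nov 2027: 128 days.
Tuition Reimbursement — service 128 days ≥ 1 month (≈30 days) ✓; site Portland ✗ (not Denver, Boise, or Hamburg) → not eligible.
Unlimited PTO Program — status full-time ✓; service 128 days < 180 days ✗ → not eligible.
Floating Holidays — service 128 days < 6 months (≈180 days) ✗ → not eligible.
Dependent Care FSA — service 128 days ≥ 45 days ✓; dept Product ✗ → not eligible.
Gym Reimbursement — status full-time ✓; service 128 days < 2 years (≈730 days) ✗ → not eligible.
Paid Family Leave — status full-time ✓; service 128 days ≥ 8 weeks (≈56 days) ✓; grade L4 ≥ L4 ✓ → eligible.
Health Savings Account — service 128 days ≥ 3 months (≈90 days) ✓; 40 hrs/wk ≥ 20 ✓; dept Product ✗ → not eligible.

Paid Family Leave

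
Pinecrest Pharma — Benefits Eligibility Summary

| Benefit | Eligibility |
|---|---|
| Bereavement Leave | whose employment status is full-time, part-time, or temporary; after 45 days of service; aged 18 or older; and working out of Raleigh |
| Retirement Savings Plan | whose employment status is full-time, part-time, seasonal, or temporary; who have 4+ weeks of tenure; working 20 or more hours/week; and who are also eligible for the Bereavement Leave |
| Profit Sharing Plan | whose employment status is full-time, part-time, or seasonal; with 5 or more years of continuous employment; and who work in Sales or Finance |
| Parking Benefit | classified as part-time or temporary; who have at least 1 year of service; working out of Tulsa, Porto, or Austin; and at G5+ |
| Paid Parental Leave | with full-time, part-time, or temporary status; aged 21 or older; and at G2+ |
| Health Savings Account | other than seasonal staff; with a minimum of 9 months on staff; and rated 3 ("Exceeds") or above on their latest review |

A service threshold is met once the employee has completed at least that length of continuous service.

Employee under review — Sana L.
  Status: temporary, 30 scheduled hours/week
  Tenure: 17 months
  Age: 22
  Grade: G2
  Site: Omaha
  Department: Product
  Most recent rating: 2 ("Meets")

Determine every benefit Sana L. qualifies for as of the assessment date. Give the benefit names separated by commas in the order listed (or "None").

Bereavement Leave — status temporary ✓; service 17 months ≥ 45 days ✓; age 22 ≥ 18 ✓; site Omaha ✗ (not Raleigh) → not eligible.
Retirement Savings Plan — status temporary ✓; service 17 months ≥ 4 weeks (≈28 days) ✓; 30 hrs/wk ≥ 20 ✓; not eligible for Bereavement Leave ✗ → not eligible.
Profit Sharing Plan — status temporary ✗ (requires full-time, part-time, or seasonal) → not eligible.
Parking Benefit — status temporary ✓; service 17 months ≥ 1 year (≈365 days) ✓; site Omaha ✗ (not Tulsa, Porto, or Austin) → not eligible.
Paid Parental Leave — status temporary ✓; age 22 ≥ 21 ✓; grade G2 ≥ G2 ✓ → eligible.
Health Savings Account — status temporary ✓ (not excluded); service 17 months ≥ 9 months ✓; rating 2 < 3 ✗ → not eligible.

Paid Parental Leave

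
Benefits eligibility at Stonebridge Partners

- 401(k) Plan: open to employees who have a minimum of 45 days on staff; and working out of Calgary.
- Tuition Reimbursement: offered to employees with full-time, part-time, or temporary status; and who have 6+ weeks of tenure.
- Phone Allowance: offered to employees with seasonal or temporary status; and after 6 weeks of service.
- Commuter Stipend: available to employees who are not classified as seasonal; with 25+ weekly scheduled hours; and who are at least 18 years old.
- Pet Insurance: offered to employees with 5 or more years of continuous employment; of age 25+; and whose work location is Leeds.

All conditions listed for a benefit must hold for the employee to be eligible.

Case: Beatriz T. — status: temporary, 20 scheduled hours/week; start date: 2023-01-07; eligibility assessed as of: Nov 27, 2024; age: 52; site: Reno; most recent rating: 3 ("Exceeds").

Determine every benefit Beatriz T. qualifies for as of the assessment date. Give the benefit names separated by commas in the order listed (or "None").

Tuition Reimbursement, Phone Allowance

Service from 2023-01-07 to Nov 27, 2024: 690 days.
401(k) Plan — service 690 days ≥ 45 days ✓; site Reno ✗ (not Calgary) → not eligible.
Tuition Reimbursement — status temporary ✓; service 690 days ≥ 6 weeks (≈42 days) ✓ → eligible.
Phone Allowance — status temporary ✓; service 690 days ≥ 6 weeks (≈42 days) ✓ → eligible.
Commuter Stipend — status temporary ✓ (not excluded); 20 hrs/wk < 25 ✗ → not eligible.
Pet Insurance — service 690 days < 5 years (≈1825 days) ✗ → not eligible.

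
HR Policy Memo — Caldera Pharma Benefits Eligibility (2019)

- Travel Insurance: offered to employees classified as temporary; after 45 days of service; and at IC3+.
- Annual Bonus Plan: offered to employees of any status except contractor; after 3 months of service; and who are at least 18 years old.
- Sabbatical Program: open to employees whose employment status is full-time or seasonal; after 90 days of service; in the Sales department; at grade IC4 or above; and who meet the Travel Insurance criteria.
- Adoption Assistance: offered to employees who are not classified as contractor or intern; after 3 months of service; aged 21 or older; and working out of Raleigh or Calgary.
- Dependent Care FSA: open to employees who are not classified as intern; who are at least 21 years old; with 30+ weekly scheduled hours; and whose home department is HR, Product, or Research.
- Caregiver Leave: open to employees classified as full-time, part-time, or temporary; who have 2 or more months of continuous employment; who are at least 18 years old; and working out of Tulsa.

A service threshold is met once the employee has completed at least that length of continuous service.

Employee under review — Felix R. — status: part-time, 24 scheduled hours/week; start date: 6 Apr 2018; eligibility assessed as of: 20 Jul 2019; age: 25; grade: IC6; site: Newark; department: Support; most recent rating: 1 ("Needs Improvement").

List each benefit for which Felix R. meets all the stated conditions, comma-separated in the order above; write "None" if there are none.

Service from 6 Apr 2018 to 20 Jul 2019: 470 days.
Travel Insurance — status part-time ✗ (requires temporary) → not eligible.
Annual Bonus Plan — status part-time ✓ (not excluded); service 470 days ≥ 3 months (≈90 days) ✓; age 25 ≥ 18 ✓ → eligible.
Sabbatical Program — status part-time ✗ (requires full-time or seasonal) → not eligible.
Adoption Assistance — status part-time ✓ (not excluded); service 470 days ≥ 3 months (≈90 days) ✓; age 25 ≥ 21 ✓; site Newark ✗ (not Raleigh or Calgary) → not eligible.
Dependent Care FSA — status part-time ✓ (not excluded); age 25 ≥ 21 ✓; 24 hrs/wk < 30 ✗ → not eligible.
Caregiver Leave — status part-time ✓; service 470 days ≥ 2 months (≈60 days) ✓; age 25 ≥ 18 ✓; site Newark ✗ (not Tulsa) → not eligible.

Annual Bonus Plan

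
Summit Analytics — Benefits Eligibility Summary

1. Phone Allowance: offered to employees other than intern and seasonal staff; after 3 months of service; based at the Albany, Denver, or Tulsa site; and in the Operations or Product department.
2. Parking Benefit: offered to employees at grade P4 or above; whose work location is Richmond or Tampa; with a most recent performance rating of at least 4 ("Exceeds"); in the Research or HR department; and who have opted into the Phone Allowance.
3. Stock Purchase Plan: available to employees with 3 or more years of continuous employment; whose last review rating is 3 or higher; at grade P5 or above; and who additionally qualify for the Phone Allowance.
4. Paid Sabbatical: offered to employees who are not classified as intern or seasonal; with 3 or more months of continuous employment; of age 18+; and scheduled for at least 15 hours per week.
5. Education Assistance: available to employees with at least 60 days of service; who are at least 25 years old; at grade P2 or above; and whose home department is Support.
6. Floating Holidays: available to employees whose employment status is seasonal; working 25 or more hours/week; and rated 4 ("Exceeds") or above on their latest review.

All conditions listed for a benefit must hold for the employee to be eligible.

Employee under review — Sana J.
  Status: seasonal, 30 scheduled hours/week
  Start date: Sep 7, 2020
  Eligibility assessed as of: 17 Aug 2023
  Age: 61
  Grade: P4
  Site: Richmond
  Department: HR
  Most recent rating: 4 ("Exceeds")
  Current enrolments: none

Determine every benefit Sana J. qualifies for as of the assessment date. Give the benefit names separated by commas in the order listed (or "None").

Service from Sep 7, 2020 to 17 Aug 2023: 1074 days.
Phone Allowance — status seasonal ✗ (excluded) → not eligible.
Parking Benefit — grade P4 ≥ P4 ✓; site Richmond ✓; rating 4 ≥ 4 ✓; dept HR ✓; not enrolled in Phone Allowance ✗ → not eligible.
Stock Purchase Plan — service 1074 days < 3 years (≈1095 days) ✗ → not eligible.
Paid Sabbatical — status seasonal ✗ (excluded) → not eligible.
Education Assistance — service 1074 days ≥ 60 days ✓; age 61 ≥ 25 ✓; grade P4 ≥ P2 ✓; dept HR ✗ → not eligible.
Floating Holidays — status seasonal ✓; 30 hrs/wk ≥ 25 ✓; rating 4 ≥ 4 ✓ → eligible.

Floating Holidays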